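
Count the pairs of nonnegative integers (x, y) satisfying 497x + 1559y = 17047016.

gcd(1559, 497) = 1.
By Bézout, 497×(298) + 1559×(-95) = 1.
One solution: (1473, 10465).
General: x = 1473 + 1559t, y = 10465 - 497t.
x ≥ 0 ⇒ t ≥ 0; y ≥ 0 ⇒ t ≤ 21. So t ∈ [0, 21]: 22 solutions.

22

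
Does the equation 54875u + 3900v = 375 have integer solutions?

yes

gcd(54875, 3900) = 25.
25 divides 375, so integer solutions exist.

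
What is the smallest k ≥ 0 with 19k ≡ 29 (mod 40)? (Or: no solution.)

31

gcd(40, 19) = 1.
1 divides 29, so solutions exist.
By Bézout, 19×(19) + 40×(-9) = 1.
So 19×(19) ≡ 1 (mod 40); multiply by 29: k ≡ 551 (mod 40).
Smallest nonnegative: k = 551 mod 40 = 31.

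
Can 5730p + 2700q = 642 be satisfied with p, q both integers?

gcd(5730, 2700) = 30  (5730 = 2·2700 + 330, 2700 = 8·330 + 60, 330 = 5·60 + 30, 60 = 2·30).
30 does not divide 642 (remainder 12), so no integer solutions.

no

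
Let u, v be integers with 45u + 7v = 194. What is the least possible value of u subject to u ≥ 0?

4

gcd(45, 7) = 1.
1 divides 194, so solutions exist.
By Bézout, 45*(-2) + 7*(13) = 1.
Scale by 194/1 = 194: (u₀, v₀) = (-388, 2522).
General solution: u = -388 + 7t, v = 2522 - 45t for integer t.
u ≥ 0: smallest is -388 mod 7 = 4 (at t = 56), with v = 2.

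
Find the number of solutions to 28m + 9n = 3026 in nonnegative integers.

12

gcd(28, 9) = 1.
By Bézout, 28*(1) + 9*(-3) = 1.
One solution: (2, 330).
General: m = 2 + 9t, n = 330 - 28t.
m ≥ 0 ⇒ t ≥ 0; n ≥ 0 ⇒ t ≤ 11. So t ∈ [0, 11]: 12 solutions.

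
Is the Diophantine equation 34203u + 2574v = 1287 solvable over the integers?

yes

gcd(34203, 2574):
  34203 = 13*2574 + 741
  2574 = 3*741 + 351
  741 = 2*351 + 39
  351 = 9*39
so gcd(34203, 2574) = 39.
39 divides 1287, so integer solutions exist.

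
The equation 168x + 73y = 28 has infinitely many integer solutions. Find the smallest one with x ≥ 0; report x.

61

gcd(168, 73):
  168 = 2·73 + 22
  73 = 3·22 + 7
  22 = 3·7 + 1
  7 = 7·1
so gcd(168, 73) = 1.
1 divides 28, so solutions exist.
Back-substitute for Bézout coefficients:
  1 = 22 - 3·7
  ... = 168·(10) + 73·(-23)
Scale by 28/1 = 28: (x₀, y₀) = (280, -644).
General solution: x = 280 + 73t, y = -644 - 168t for integer t.
x ≥ 0: smallest is 280 mod 73 = 61 (at t = -3), with y = -140.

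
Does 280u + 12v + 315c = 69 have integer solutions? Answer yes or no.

yes

gcd(280, 12) = 4  (280 = 23·12 + 4, 12 = 3·4).
gcd(4, 315) = 1.
1 divides 69, so integer solutions exist.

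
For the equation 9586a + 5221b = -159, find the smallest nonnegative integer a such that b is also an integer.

gcd(9586, 5221) = 1.
1 divides -159, so solutions exist.
By Bézout, 9586*(860) + 5221*(-1579) = 1.
Scale by -159/1 = -159: (a₀, b₀) = (-136740, 251061).
General solution: a = -136740 + 5221t, b = 251061 - 9586t for integer t.
a ≥ 0: smallest is -136740 mod 5221 = 4227 (at t = 27), with b = -7761.

4227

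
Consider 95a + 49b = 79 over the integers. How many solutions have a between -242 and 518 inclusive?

gcd(95, 49):
  95 = 1*49 + 46
  49 = 1*46 + 3
  46 = 15*3 + 1
  3 = 3*1
so gcd(95, 49) = 1.
Back-substitute for Bézout coefficients:
  1 = 46 - 15*3
  ... = 95*(16) + 49*(-31)
Scale by 79: particular solution (1264, -2449); reduce a mod 49: (39, -74).
General solution: a = 39 + 49t, b = -74 - 95t for integer t.
-242 ≤ 39 + 49t ≤ 518 gives t ∈ [-5, 9], which is 15 values.

15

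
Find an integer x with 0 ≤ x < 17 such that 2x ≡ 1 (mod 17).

9

gcd(17, 2):
  17 = 8·2 + 1
  2 = 2·1
so gcd(17, 2) = 1.
Back-substitute for Bézout coefficients:
  1 = 17 - 8·2
  ... = 2·(-8) + 17·(1)
So 2·-8 ≡ 1 (mod 17), and -8 mod 17 = 9.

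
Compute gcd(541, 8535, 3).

1

gcd(8535, 541) = 1.
gcd(1, 3) = 1.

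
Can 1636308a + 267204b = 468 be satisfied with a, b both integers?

gcd(1636308, 267204) = 12  (1636308 = 6*267204 + 33084, 267204 = 8*33084 + 2532, 33084 = 13*2532 + 168, 2532 = 15*168 + 12, 168 = 14*12).
12 divides 468, so integer solutions exist.

yes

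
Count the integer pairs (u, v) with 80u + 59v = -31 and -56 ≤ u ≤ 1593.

gcd(80, 59) = 1  (80 = 1·59 + 21, 59 = 2·21 + 17, 21 = 1·17 + 4, 17 = 4·4 + 1, 4 = 4·1).
Back-substituting, 80·(-14) + 59·(19) = 1.
Scale by -31: particular solution (434, -589); reduce u mod 59: (21, -29).
General solution: u = 21 + 59t, v = -29 - 80t for integer t.
-56 ≤ 21 + 59t ≤ 1593 gives t ∈ [-1, 26], which is 28 values.

28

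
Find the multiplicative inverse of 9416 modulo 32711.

30241

gcd(32711, 9416) = 1.
By Bézout, 9416*(-2470) + 32711*(711) = 1.
So 9416*-2470 ≡ 1 (mod 32711), and -2470 mod 32711 = 30241.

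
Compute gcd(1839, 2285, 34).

gcd(2285, 1839) = 1  (2285 = 1·1839 + 446, 1839 = 4·446 + 55, 446 = 8·55 + 6, 55 = 9·6 + 1, 6 = 6·1).
gcd(1, 34) = 1.

1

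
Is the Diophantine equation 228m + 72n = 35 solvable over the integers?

no

gcd(228, 72) = 12.
12 does not divide 35 (remainder 11), so no integer solutions.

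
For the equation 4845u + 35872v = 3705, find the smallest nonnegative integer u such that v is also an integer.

gcd(35872, 4845) = 19.
19 divides 3705, so solutions exist.
By Bézout, 4845×(-385) + 35872×(52) = 19.
Scale by 3705/19 = 195: (u₀, v₀) = (-75075, 10140).
General solution: u = -75075 + 1888t, v = 10140 - 255t for integer t.
u ≥ 0: smallest is -75075 mod 1888 = 445 (at t = 40), with v = -60.

445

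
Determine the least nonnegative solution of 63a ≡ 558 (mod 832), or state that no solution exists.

722

gcd(832, 63):
  832 = 13*63 + 13
  63 = 4*13 + 11
  13 = 1*11 + 2
  11 = 5*2 + 1
  2 = 2*1
so gcd(832, 63) = 1.
1 divides 558, so solutions exist.
Back-substitute for Bézout coefficients:
  1 = 11 - 5*2
  ... = 63*(383) + 832*(-29)
So 63*(383) ≡ 1 (mod 832); multiply by 558: a ≡ 213714 (mod 832).
Smallest nonnegative: a = 213714 mod 832 = 722.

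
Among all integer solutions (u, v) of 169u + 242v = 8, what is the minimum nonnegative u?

gcd(242, 169) = 1.
1 divides 8, so solutions exist.
By Bézout, 169·(-63) + 242·(44) = 1.
Scale by 8/1 = 8: (u₀, v₀) = (-504, 352).
General solution: u = -504 + 242t, v = 352 - 169t for integer t.
u ≥ 0: smallest is -504 mod 242 = 222 (at t = 3), with v = -155.

222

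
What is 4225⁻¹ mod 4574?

3709

gcd(4574, 4225) = 1.
By Bézout, 4225*(-865) + 4574*(799) = 1.
So 4225*-865 ≡ 1 (mod 4574), and -865 mod 4574 = 3709.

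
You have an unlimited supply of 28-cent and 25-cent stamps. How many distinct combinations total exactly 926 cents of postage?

1

Need nonnegative integers with 28j + 25k = 926.
gcd(28, 25) = 1, and 28·(-8) + 25·(9) = 1.
So (j₀, k₀) = (-7408, 8334); general j = -7408 + 25t, k = 8334 - 28t.
j ≥ 0 ⇒ t ≥ 297; k ≥ 0 ⇒ t ≤ 297. That's 1 value of t.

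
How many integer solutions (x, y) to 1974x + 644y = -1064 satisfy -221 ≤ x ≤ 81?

6

gcd(1974, 644) = 14  (1974 = 3·644 + 42, 644 = 15·42 + 14, 42 = 3·14).
Back-substituting, 1974·(-15) + 644·(46) = 14.
Scale by -76: particular solution (1140, -3496); reduce x mod 46: (36, -112).
General solution: x = 36 + 46t, y = -112 - 141t for integer t.
-221 ≤ 36 + 46t ≤ 81 gives t ∈ [-5, 0], which is 6 values.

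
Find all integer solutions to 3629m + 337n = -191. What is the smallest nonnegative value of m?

266

gcd(3629, 337) = 1.
1 divides -191, so solutions exist.
By Bézout, 3629×(108) + 337×(-1163) = 1.
Scale by -191/1 = -191: (m₀, n₀) = (-20628, 222133).
General solution: m = -20628 + 337t, n = 222133 - 3629t for integer t.
m ≥ 0: smallest is -20628 mod 337 = 266 (at t = 62), with n = -2865.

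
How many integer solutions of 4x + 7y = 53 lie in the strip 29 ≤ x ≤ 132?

15

gcd(7, 4) = 1  (7 = 1*4 + 3, 4 = 1*3 + 1, 3 = 3*1).
Back-substituting, 4*(2) + 7*(-1) = 1.
Scale by 53: particular solution (106, -53); reduce x mod 7: (1, 7).
General solution: x = 1 + 7t, y = 7 - 4t for integer t.
29 ≤ 1 + 7t ≤ 132 gives t ∈ [4, 18], which is 15 values.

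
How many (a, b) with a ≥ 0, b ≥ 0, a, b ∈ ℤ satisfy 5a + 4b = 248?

gcd(5, 4) = 1.
By Bézout, 5*(1) + 4*(-1) = 1.
One solution: (0, 62).
General: a = 0 + 4t, b = 62 - 5t.
a ≥ 0 ⇒ t ≥ 0; b ≥ 0 ⇒ t ≤ 12. So t ∈ [0, 12]: 13 solutions.

13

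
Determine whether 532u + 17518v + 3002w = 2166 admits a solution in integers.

gcd(17518, 532) = 38  (17518 = 32·532 + 494, 532 = 1·494 + 38, 494 = 13·38).
gcd(38, 3002) = 38.
38 divides 2166, so integer solutions exist.

yes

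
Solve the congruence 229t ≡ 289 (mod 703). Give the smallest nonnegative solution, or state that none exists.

gcd(703, 229):
  703 = 3*229 + 16
  229 = 14*16 + 5
  16 = 3*5 + 1
  5 = 5*1
so gcd(703, 229) = 1.
1 divides 289, so solutions exist.
Back-substitute for Bézout coefficients:
  1 = 16 - 3*5
  ... = 229*(-132) + 703*(43)
So 229*(-132) ≡ 1 (mod 703); multiply by 289: t ≡ -38148 (mod 703).
Smallest nonnegative: t = -38148 mod 703 = 517.

517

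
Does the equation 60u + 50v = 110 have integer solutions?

yes

gcd(60, 50) = 10.
10 divides 110, so integer solutions exist.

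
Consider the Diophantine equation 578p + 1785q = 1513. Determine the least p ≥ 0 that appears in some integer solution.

gcd(1785, 578) = 17.
17 divides 1513, so solutions exist.
By Bézout, 578*(34) + 1785*(-11) = 17.
Scale by 1513/17 = 89: (p₀, q₀) = (3026, -979).
General solution: p = 3026 + 105t, q = -979 - 34t for integer t.
p ≥ 0: smallest is 3026 mod 105 = 86 (at t = -28), with q = -27.

86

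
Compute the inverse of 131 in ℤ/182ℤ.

157

gcd(182, 131) = 1.
By Bézout, 131×(-25) + 182×(18) = 1.
So 131×-25 ≡ 1 (mod 182), and -25 mod 182 = 157.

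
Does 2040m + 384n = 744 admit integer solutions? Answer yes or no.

gcd(2040, 384):
  2040 = 5*384 + 120
  384 = 3*120 + 24
  120 = 5*24
so gcd(2040, 384) = 24.
24 divides 744, so integer solutions exist.

yes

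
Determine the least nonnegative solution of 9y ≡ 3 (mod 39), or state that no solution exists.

gcd(39, 9):
  39 = 4×9 + 3
  9 = 3×3
so gcd(39, 9) = 3.
3 divides 3, so solutions exist.
Back-substitute for Bézout coefficients:
  3 = 39 - 4×9
  ... = 9×(-4) + 39×(1)
So 9×(-4) ≡ 3 (mod 39); multiply by 1: y ≡ -4 (mod 13).
Smallest nonnegative: y = -4 mod 13 = 9.

9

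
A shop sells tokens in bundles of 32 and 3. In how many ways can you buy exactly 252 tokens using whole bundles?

Need nonnegative integers with 32j + 3k = 252.
gcd(32, 3) = 1, and 32·(-1) + 3·(11) = 1.
So (j₀, k₀) = (-252, 2772); general j = -252 + 3t, k = 2772 - 32t.
j ≥ 0 ⇒ t ≥ 84; k ≥ 0 ⇒ t ≤ 86. That's 3 values of t.

3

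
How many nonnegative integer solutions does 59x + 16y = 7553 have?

gcd(59, 16):
  59 = 3*16 + 11
  16 = 1*11 + 5
  11 = 2*5 + 1
  5 = 5*1
so gcd(59, 16) = 1.
Back-substitute for Bézout coefficients:
  1 = 11 - 2*5
  ... = 59*(3) + 16*(-11)
Scale by 7553: one solution is (22659, -83083). Reduce x mod 16: (3, 461).
General: x = 3 + 16t, y = 461 - 59t.
x ≥ 0 ⇒ t ≥ 0; y ≥ 0 ⇒ t ≤ 7. So t ∈ [0, 7]: 8 solutions.

8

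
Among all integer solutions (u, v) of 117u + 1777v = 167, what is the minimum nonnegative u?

290

gcd(1777, 117) = 1  (1777 = 15×117 + 22, 117 = 5×22 + 7, 22 = 3×7 + 1, 7 = 7×1).
1 divides 167, so solutions exist.
Back-substituting, 117×(-243) + 1777×(16) = 1.
Scale by 167/1 = 167: (u₀, v₀) = (-40581, 2672).
General solution: u = -40581 + 1777t, v = 2672 - 117t for integer t.
u ≥ 0: smallest is -40581 mod 1777 = 290 (at t = 23), with v = -19.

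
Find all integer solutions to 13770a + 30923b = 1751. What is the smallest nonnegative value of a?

gcd(30923, 13770):
  30923 = 2·13770 + 3383
  13770 = 4·3383 + 238
  3383 = 14·238 + 51
  238 = 4·51 + 34
  51 = 1·34 + 17
  34 = 2·17
so gcd(30923, 13770) = 17.
17 divides 1751, so solutions exist.
Back-substitute for Bézout coefficients:
  17 = 51 - 1·34
  ... = 13770·(-649) + 30923·(289)
Scale by 1751/17 = 103: (a₀, b₀) = (-66847, 29767).
General solution: a = -66847 + 1819t, b = 29767 - 810t for integer t.
a ≥ 0: smallest is -66847 mod 1819 = 456 (at t = 37), with b = -203.

456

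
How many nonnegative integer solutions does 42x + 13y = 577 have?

gcd(42, 13) = 1  (42 = 3·13 + 3, 13 = 4·3 + 1, 3 = 3·1).
Back-substituting, 42·(-4) + 13·(13) = 1.
Scale by 577: one solution is (-2308, 7501). Reduce x mod 13: (6, 25).
General: x = 6 + 13t, y = 25 - 42t.
x ≥ 0 ⇒ t ≥ 0; y ≥ 0 ⇒ t ≤ 0. So t ∈ [0, 0]: 1 solution.

1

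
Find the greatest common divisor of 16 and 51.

1

gcd(51, 16):
  51 = 3·16 + 3
  16 = 5·3 + 1
  3 = 3·1
so gcd(51, 16) = 1.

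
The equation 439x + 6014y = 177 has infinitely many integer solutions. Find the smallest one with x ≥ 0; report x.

2069

gcd(6014, 439):
  6014 = 13·439 + 307
  439 = 1·307 + 132
  307 = 2·132 + 43
  132 = 3·43 + 3
  43 = 14·3 + 1
  3 = 3·1
so gcd(6014, 439) = 1.
1 divides 177, so solutions exist.
Back-substitute for Bézout coefficients:
  1 = 43 - 14·3
  ... = 439·(-1959) + 6014·(143)
Scale by 177/1 = 177: (x₀, y₀) = (-346743, 25311).
General solution: x = -346743 + 6014t, y = 25311 - 439t for integer t.
x ≥ 0: smallest is -346743 mod 6014 = 2069 (at t = 58), with y = -151.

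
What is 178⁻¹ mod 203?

138

gcd(203, 178):
  203 = 1*178 + 25
  178 = 7*25 + 3
  25 = 8*3 + 1
  3 = 3*1
so gcd(203, 178) = 1.
Back-substitute for Bézout coefficients:
  1 = 25 - 8*3
  ... = 178*(-65) + 203*(57)
So 178*-65 ≡ 1 (mod 203), and -65 mod 203 = 138.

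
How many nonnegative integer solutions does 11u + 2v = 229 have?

10

gcd(11, 2) = 1.
By Bézout, 11·(1) + 2·(-5) = 1.
One solution: (1, 109).
General: u = 1 + 2t, v = 109 - 11t.
u ≥ 0 ⇒ t ≥ 0; v ≥ 0 ⇒ t ≤ 9. So t ∈ [0, 9]: 10 solutions.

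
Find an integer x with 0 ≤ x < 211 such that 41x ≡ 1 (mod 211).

175

gcd(211, 41):
  211 = 5·41 + 6
  41 = 6·6 + 5
  6 = 1·5 + 1
  5 = 5·1
so gcd(211, 41) = 1.
Back-substitute for Bézout coefficients:
  1 = 6 - 1·5
  ... = 41·(-36) + 211·(7)
So 41·-36 ≡ 1 (mod 211), and -36 mod 211 = 175.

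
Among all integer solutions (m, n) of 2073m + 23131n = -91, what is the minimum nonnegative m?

1484

gcd(23131, 2073) = 1.
1 divides -91, so solutions exist.
By Bézout, 2073*(1763) + 23131*(-158) = 1.
Scale by -91/1 = -91: (m₀, n₀) = (-160433, 14378).
General solution: m = -160433 + 23131t, n = 14378 - 2073t for integer t.
m ≥ 0: smallest is -160433 mod 23131 = 1484 (at t = 7), with n = -133.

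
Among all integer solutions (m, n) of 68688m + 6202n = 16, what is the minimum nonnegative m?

2755

gcd(68688, 6202):
  68688 = 11·6202 + 466
  6202 = 13·466 + 144
  466 = 3·144 + 34
  144 = 4·34 + 8
  34 = 4·8 + 2
  8 = 4·2
so gcd(68688, 6202) = 2.
2 divides 16, so solutions exist.
Back-substitute for Bézout coefficients:
  2 = 34 - 4·8
  ... = 68688·(732) + 6202·(-8107)
Scale by 16/2 = 8: (m₀, n₀) = (5856, -64856).
General solution: m = 5856 + 3101t, n = -64856 - 34344t for integer t.
m ≥ 0: smallest is 5856 mod 3101 = 2755 (at t = -1), with n = -30512.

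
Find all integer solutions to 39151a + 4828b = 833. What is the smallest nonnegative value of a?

139

gcd(39151, 4828) = 17  (39151 = 8*4828 + 527, 4828 = 9*527 + 85, 527 = 6*85 + 17, 85 = 5*17).
17 divides 833, so solutions exist.
Back-substituting, 39151*(55) + 4828*(-446) = 17.
Scale by 833/17 = 49: (a₀, b₀) = (2695, -21854).
General solution: a = 2695 + 284t, b = -21854 - 2303t for integer t.
a ≥ 0: smallest is 2695 mod 284 = 139 (at t = -9), with b = -1127.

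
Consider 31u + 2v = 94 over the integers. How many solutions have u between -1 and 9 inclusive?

5

gcd(31, 2) = 1  (31 = 15×2 + 1, 2 = 2×1).
Back-substituting, 31×(1) + 2×(-15) = 1.
Scale by 94: particular solution (94, -1410); reduce u mod 2: (0, 47).
General solution: u = 0 + 2t, v = 47 - 31t for integer t.
-1 ≤ 0 + 2t ≤ 9 gives t ∈ [0, 4], which is 5 values.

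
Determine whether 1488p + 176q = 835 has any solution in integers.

no

gcd(1488, 176) = 16  (1488 = 8×176 + 80, 176 = 2×80 + 16, 80 = 5×16).
16 does not divide 835 (remainder 3), so no integer solutions.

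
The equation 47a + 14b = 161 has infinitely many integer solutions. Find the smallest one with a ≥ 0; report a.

7

gcd(47, 14):
  47 = 3×14 + 5
  14 = 2×5 + 4
  5 = 1×4 + 1
  4 = 4×1
so gcd(47, 14) = 1.
1 divides 161, so solutions exist.
Back-substitute for Bézout coefficients:
  1 = 5 - 1×4
  ... = 47×(3) + 14×(-10)
Scale by 161/1 = 161: (a₀, b₀) = (483, -1610).
General solution: a = 483 + 14t, b = -1610 - 47t for integer t.
a ≥ 0: smallest is 483 mod 14 = 7 (at t = -34), with b = -12.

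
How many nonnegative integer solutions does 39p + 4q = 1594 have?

gcd(39, 4):
  39 = 9·4 + 3
  4 = 1·3 + 1
  3 = 3·1
so gcd(39, 4) = 1.
Back-substitute for Bézout coefficients:
  1 = 4 - 1·3
  ... = 39·(-1) + 4·(10)
Scale by 1594: one solution is (-1594, 15940). Reduce p mod 4: (2, 379).
General: p = 2 + 4t, q = 379 - 39t.
p ≥ 0 ⇒ t ≥ 0; q ≥ 0 ⇒ t ≤ 9. So t ∈ [0, 9]: 10 solutions.

10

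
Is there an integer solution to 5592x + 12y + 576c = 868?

gcd(5592, 12):
  5592 = 466*12
so gcd(5592, 12) = 12.
gcd(12, 576) = 12.
12 does not divide 868 (remainder 4), so no integer solutions.

no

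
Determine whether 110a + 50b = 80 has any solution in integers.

yes

gcd(110, 50):
  110 = 2·50 + 10
  50 = 5·10
so gcd(110, 50) = 10.
10 divides 80, so integer solutions exist.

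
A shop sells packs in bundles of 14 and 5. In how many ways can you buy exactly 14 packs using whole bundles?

Need nonnegative integers with 14j + 5k = 14.
gcd(14, 5) = 1, and 14·(-1) + 5·(3) = 1.
So (j₀, k₀) = (-14, 42); general j = -14 + 5t, k = 42 - 14t.
j ≥ 0 ⇒ t ≥ 3; k ≥ 0 ⇒ t ≤ 3. That's 1 value of t.

1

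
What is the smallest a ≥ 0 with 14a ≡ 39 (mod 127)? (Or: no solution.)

30

gcd(127, 14):
  127 = 9×14 + 1
  14 = 14×1
so gcd(127, 14) = 1.
1 divides 39, so solutions exist.
Back-substitute for Bézout coefficients:
  1 = 127 - 9×14
  ... = 14×(-9) + 127×(1)
So 14×(-9) ≡ 1 (mod 127); multiply by 39: a ≡ -351 (mod 127).
Smallest nonnegative: a = -351 mod 127 = 30.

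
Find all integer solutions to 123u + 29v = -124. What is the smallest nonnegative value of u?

3

gcd(123, 29):
  123 = 4·29 + 7
  29 = 4·7 + 1
  7 = 7·1
so gcd(123, 29) = 1.
1 divides -124, so solutions exist.
Back-substitute for Bézout coefficients:
  1 = 29 - 4·7
  ... = 123·(-4) + 29·(17)
Scale by -124/1 = -124: (u₀, v₀) = (496, -2108).
General solution: u = 496 + 29t, v = -2108 - 123t for integer t.
u ≥ 0: smallest is 496 mod 29 = 3 (at t = -17), with v = -17.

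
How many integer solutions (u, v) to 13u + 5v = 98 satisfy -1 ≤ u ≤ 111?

23

gcd(13, 5):
  13 = 2*5 + 3
  5 = 1*3 + 2
  3 = 1*2 + 1
  2 = 2*1
so gcd(13, 5) = 1.
Back-substitute for Bézout coefficients:
  1 = 3 - 1*2
  ... = 13*(2) + 5*(-5)
Scale by 98: particular solution (196, -490); reduce u mod 5: (1, 17).
General solution: u = 1 + 5t, v = 17 - 13t for integer t.
-1 ≤ 1 + 5t ≤ 111 gives t ∈ [0, 22], which is 23 values.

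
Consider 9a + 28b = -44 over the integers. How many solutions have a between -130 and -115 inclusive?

1

gcd(28, 9):
  28 = 3·9 + 1
  9 = 9·1
so gcd(28, 9) = 1.
Back-substitute for Bézout coefficients:
  1 = 28 - 3·9
  ... = 9·(-3) + 28·(1)
Scale by -44: particular solution (132, -44); reduce a mod 28: (20, -8).
General solution: a = 20 + 28t, b = -8 - 9t for integer t.
-130 ≤ 20 + 28t ≤ -115 gives t ∈ [-5, -5], which is 1 value.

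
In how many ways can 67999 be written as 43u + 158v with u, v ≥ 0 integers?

10

gcd(158, 43):
  158 = 3*43 + 29
  43 = 1*29 + 14
  29 = 2*14 + 1
  14 = 14*1
so gcd(158, 43) = 1.
Back-substitute for Bézout coefficients:
  1 = 29 - 2*14
  ... = 43*(-11) + 158*(3)
Scale by 67999: one solution is (-747989, 203997). Reduce u mod 158: (141, 392).
General: u = 141 + 158t, v = 392 - 43t.
u ≥ 0 ⇒ t ≥ 0; v ≥ 0 ⇒ t ≤ 9. So t ∈ [0, 9]: 10 solutions.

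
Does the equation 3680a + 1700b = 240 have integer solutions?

yes

gcd(3680, 1700) = 20  (3680 = 2×1700 + 280, 1700 = 6×280 + 20, 280 = 14×20).
20 divides 240, so integer solutions exist.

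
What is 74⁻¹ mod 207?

14

gcd(207, 74) = 1.
By Bézout, 74×(14) + 207×(-5) = 1.
So 74×14 ≡ 1 (mod 207), and 14 mod 207 = 14.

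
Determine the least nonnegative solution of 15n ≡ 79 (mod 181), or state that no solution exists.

138

gcd(181, 15) = 1.
1 divides 79, so solutions exist.
By Bézout, 15·(-12) + 181·(1) = 1.
So 15·(-12) ≡ 1 (mod 181); multiply by 79: n ≡ -948 (mod 181).
Smallest nonnegative: n = -948 mod 181 = 138.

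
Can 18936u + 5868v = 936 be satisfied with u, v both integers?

yes

gcd(18936, 5868):
  18936 = 3*5868 + 1332
  5868 = 4*1332 + 540
  1332 = 2*540 + 252
  540 = 2*252 + 36
  252 = 7*36
so gcd(18936, 5868) = 36.
36 divides 936, so integer solutions exist.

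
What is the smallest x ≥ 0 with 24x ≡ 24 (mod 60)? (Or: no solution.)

gcd(60, 24):
  60 = 2·24 + 12
  24 = 2·12
so gcd(60, 24) = 12.
12 divides 24, so solutions exist.
Back-substitute for Bézout coefficients:
  12 = 60 - 2·24
  ... = 24·(-2) + 60·(1)
So 24·(-2) ≡ 12 (mod 60); multiply by 2: x ≡ -4 (mod 5).
Smallest nonnegative: x = -4 mod 5 = 1.

1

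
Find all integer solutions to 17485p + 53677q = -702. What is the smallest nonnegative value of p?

2198

gcd(53677, 17485) = 13.
13 divides -702, so solutions exist.
By Bézout, 17485·(571) + 53677·(-186) = 13.
Scale by -702/13 = -54: (p₀, q₀) = (-30834, 10044).
General solution: p = -30834 + 4129t, q = 10044 - 1345t for integer t.
p ≥ 0: smallest is -30834 mod 4129 = 2198 (at t = 8), with q = -716.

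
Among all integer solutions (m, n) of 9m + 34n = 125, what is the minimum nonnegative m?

29

gcd(34, 9) = 1.
1 divides 125, so solutions exist.
By Bézout, 9×(-15) + 34×(4) = 1.
Scale by 125/1 = 125: (m₀, n₀) = (-1875, 500).
General solution: m = -1875 + 34t, n = 500 - 9t for integer t.
m ≥ 0: smallest is -1875 mod 34 = 29 (at t = 56), with n = -4.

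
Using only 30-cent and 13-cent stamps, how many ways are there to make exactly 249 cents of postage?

1

Need nonnegative integers with 30j + 13k = 249.
gcd(30, 13) = 1, and 30·(-3) + 13·(7) = 1.
So (j₀, k₀) = (-747, 1743); general j = -747 + 13t, k = 1743 - 30t.
j ≥ 0 ⇒ t ≥ 58; k ≥ 0 ⇒ t ≤ 58. That's 1 value of t.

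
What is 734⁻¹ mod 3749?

2610

gcd(3749, 734) = 1.
By Bézout, 734·(-1139) + 3749·(223) = 1.
So 734·-1139 ≡ 1 (mod 3749), and -1139 mod 3749 = 2610.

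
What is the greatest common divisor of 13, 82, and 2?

1

gcd(82, 13) = 1.
gcd(1, 2) = 1.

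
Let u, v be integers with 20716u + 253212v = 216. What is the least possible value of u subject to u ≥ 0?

54588

gcd(253212, 20716):
  253212 = 12·20716 + 4620
  20716 = 4·4620 + 2236
  4620 = 2·2236 + 148
  2236 = 15·148 + 16
  148 = 9·16 + 4
  16 = 4·4
so gcd(253212, 20716) = 4.
4 divides 216, so solutions exist.
Back-substitute for Bézout coefficients:
  4 = 148 - 9·16
  ... = 20716·(-15401) + 253212·(1260)
Scale by 216/4 = 54: (u₀, v₀) = (-831654, 68040).
General solution: u = -831654 + 63303t, v = 68040 - 5179t for integer t.
u ≥ 0: smallest is -831654 mod 63303 = 54588 (at t = 14), with v = -4466.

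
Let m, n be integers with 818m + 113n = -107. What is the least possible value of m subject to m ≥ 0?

63

gcd(818, 113):
  818 = 7*113 + 27
  113 = 4*27 + 5
  27 = 5*5 + 2
  5 = 2*2 + 1
  2 = 2*1
so gcd(818, 113) = 1.
1 divides -107, so solutions exist.
Back-substitute for Bézout coefficients:
  1 = 5 - 2*2
  ... = 818*(-46) + 113*(333)
Scale by -107/1 = -107: (m₀, n₀) = (4922, -35631).
General solution: m = 4922 + 113t, n = -35631 - 818t for integer t.
m ≥ 0: smallest is 4922 mod 113 = 63 (at t = -43), with n = -457.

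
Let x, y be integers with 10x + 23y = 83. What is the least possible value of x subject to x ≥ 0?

gcd(23, 10):
  23 = 2×10 + 3
  10 = 3×3 + 1
  3 = 3×1
so gcd(23, 10) = 1.
1 divides 83, so solutions exist.
Back-substitute for Bézout coefficients:
  1 = 10 - 3×3
  ... = 10×(7) + 23×(-3)
Scale by 83/1 = 83: (x₀, y₀) = (581, -249).
General solution: x = 581 + 23t, y = -249 - 10t for integer t.
x ≥ 0: smallest is 581 mod 23 = 6 (at t = -25), with y = 1.

6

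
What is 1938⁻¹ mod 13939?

gcd(13939, 1938) = 1.
By Bézout, 1938·(1719) + 13939·(-239) = 1.
So 1938·1719 ≡ 1 (mod 13939), and 1719 mod 13939 = 1719.

1719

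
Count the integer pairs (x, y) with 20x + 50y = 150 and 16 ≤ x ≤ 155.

28

gcd(50, 20) = 10.
By Bézout, 20*(-2) + 50*(1) = 10.
Particular solution: (0, 3).
General solution: x = 0 + 5t, y = 3 - 2t for integer t.
16 ≤ 0 + 5t ≤ 155 gives t ∈ [4, 31], which is 28 values.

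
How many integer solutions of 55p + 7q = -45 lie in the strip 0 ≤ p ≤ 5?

1

gcd(55, 7) = 1  (55 = 7·7 + 6, 7 = 1·6 + 1, 6 = 6·1).
Back-substituting, 55·(-1) + 7·(8) = 1.
Scale by -45: particular solution (45, -360); reduce p mod 7: (3, -30).
General solution: p = 3 + 7t, q = -30 - 55t for integer t.
0 ≤ 3 + 7t ≤ 5 gives t ∈ [0, 0], which is 1 value.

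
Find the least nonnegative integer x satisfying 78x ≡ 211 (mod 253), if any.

233

gcd(253, 78):
  253 = 3·78 + 19
  78 = 4·19 + 2
  19 = 9·2 + 1
  2 = 2·1
so gcd(253, 78) = 1.
1 divides 211, so solutions exist.
Back-substitute for Bézout coefficients:
  1 = 19 - 9·2
  ... = 78·(-120) + 253·(37)
So 78·(-120) ≡ 1 (mod 253); multiply by 211: x ≡ -25320 (mod 253).
Smallest nonnegative: x = -25320 mod 253 = 233.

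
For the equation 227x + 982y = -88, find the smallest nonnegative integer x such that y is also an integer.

164

gcd(982, 227):
  982 = 4×227 + 74
  227 = 3×74 + 5
  74 = 14×5 + 4
  5 = 1×4 + 1
  4 = 4×1
so gcd(982, 227) = 1.
1 divides -88, so solutions exist.
Back-substitute for Bézout coefficients:
  1 = 5 - 1×4
  ... = 227×(199) + 982×(-46)
Scale by -88/1 = -88: (x₀, y₀) = (-17512, 4048).
General solution: x = -17512 + 982t, y = 4048 - 227t for integer t.
x ≥ 0: smallest is -17512 mod 982 = 164 (at t = 18), with y = -38.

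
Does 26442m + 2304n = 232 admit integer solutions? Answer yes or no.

no

gcd(26442, 2304) = 18  (26442 = 11*2304 + 1098, 2304 = 2*1098 + 108, 1098 = 10*108 + 18, 108 = 6*18).
18 does not divide 232 (remainder 16), so no integer solutions.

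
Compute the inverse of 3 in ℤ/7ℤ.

5

gcd(7, 3):
  7 = 2·3 + 1
  3 = 3·1
so gcd(7, 3) = 1.
Back-substitute for Bézout coefficients:
  1 = 7 - 2·3
  ... = 3·(-2) + 7·(1)
So 3·-2 ≡ 1 (mod 7), and -2 mod 7 = 5.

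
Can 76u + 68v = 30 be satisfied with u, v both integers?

gcd(76, 68) = 4.
4 does not divide 30 (remainder 2), so no integer solutions.

no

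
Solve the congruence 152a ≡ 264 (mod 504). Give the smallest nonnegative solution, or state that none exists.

gcd(504, 152):
  504 = 3·152 + 48
  152 = 3·48 + 8
  48 = 6·8
so gcd(504, 152) = 8.
8 divides 264, so solutions exist.
Back-substitute for Bézout coefficients:
  8 = 152 - 3·48
  ... = 152·(10) + 504·(-3)
So 152·(10) ≡ 8 (mod 504); multiply by 33: a ≡ 330 (mod 63).
Smallest nonnegative: a = 330 mod 63 = 15.

15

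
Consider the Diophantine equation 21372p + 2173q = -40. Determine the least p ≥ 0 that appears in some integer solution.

425

gcd(21372, 2173) = 1.
1 divides -40, so solutions exist.
By Bézout, 21372×(261) + 2173×(-2567) = 1.
Scale by -40/1 = -40: (p₀, q₀) = (-10440, 102680).
General solution: p = -10440 + 2173t, q = 102680 - 21372t for integer t.
p ≥ 0: smallest is -10440 mod 2173 = 425 (at t = 5), with q = -4180.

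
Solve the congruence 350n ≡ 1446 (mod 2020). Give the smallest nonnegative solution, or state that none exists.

gcd(2020, 350) = 10.
10 does not divide 1446, so the congruence has no solution.

no solution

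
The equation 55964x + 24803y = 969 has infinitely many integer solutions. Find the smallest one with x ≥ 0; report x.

1268

gcd(55964, 24803):
  55964 = 2×24803 + 6358
  24803 = 3×6358 + 5729
  6358 = 1×5729 + 629
  5729 = 9×629 + 68
  629 = 9×68 + 17
  68 = 4×17
so gcd(55964, 24803) = 17.
17 divides 969, so solutions exist.
Back-substitute for Bézout coefficients:
  17 = 629 - 9×68
  ... = 55964×(355) + 24803×(-801)
Scale by 969/17 = 57: (x₀, y₀) = (20235, -45657).
General solution: x = 20235 + 1459t, y = -45657 - 3292t for integer t.
x ≥ 0: smallest is 20235 mod 1459 = 1268 (at t = -13), with y = -2861.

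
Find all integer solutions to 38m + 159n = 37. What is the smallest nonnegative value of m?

gcd(159, 38):
  159 = 4·38 + 7
  38 = 5·7 + 3
  7 = 2·3 + 1
  3 = 3·1
so gcd(159, 38) = 1.
1 divides 37, so solutions exist.
Back-substitute for Bézout coefficients:
  1 = 7 - 2·3
  ... = 38·(-46) + 159·(11)
Scale by 37/1 = 37: (m₀, n₀) = (-1702, 407).
General solution: m = -1702 + 159t, n = 407 - 38t for integer t.
m ≥ 0: smallest is -1702 mod 159 = 47 (at t = 11), with n = -11.

47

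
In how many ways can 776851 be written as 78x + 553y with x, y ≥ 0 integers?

18

gcd(553, 78):
  553 = 7*78 + 7
  78 = 11*7 + 1
  7 = 7*1
so gcd(553, 78) = 1.
Back-substitute for Bézout coefficients:
  1 = 78 - 11*7
  ... = 78*(78) + 553*(-11)
Scale by 776851: one solution is (60594378, -8545361). Reduce x mod 553: (509, 1333).
General: x = 509 + 553t, y = 1333 - 78t.
x ≥ 0 ⇒ t ≥ 0; y ≥ 0 ⇒ t ≤ 17. So t ∈ [0, 17]: 18 solutions.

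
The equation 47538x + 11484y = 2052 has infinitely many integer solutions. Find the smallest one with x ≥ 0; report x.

gcd(47538, 11484):
  47538 = 4·11484 + 1602
  11484 = 7·1602 + 270
  1602 = 5·270 + 252
  270 = 1·252 + 18
  252 = 14·18
so gcd(47538, 11484) = 18.
18 divides 2052, so solutions exist.
Back-substitute for Bézout coefficients:
  18 = 270 - 1·252
  ... = 47538·(-43) + 11484·(178)
Scale by 2052/18 = 114: (x₀, y₀) = (-4902, 20292).
General solution: x = -4902 + 638t, y = 20292 - 2641t for integer t.
x ≥ 0: smallest is -4902 mod 638 = 202 (at t = 8), with y = -836.

202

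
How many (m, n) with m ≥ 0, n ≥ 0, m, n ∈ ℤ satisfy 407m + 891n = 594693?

18

gcd(891, 407) = 11  (891 = 2*407 + 77, 407 = 5*77 + 22, 77 = 3*22 + 11, 22 = 2*11).
Back-substituting, 407*(-35) + 891*(16) = 11.
Scale by 54063: one solution is (-1892205, 865008). Reduce m mod 81: (36, 651).
General: m = 36 + 81t, n = 651 - 37t.
m ≥ 0 ⇒ t ≥ 0; n ≥ 0 ⇒ t ≤ 17. So t ∈ [0, 17]: 18 solutions.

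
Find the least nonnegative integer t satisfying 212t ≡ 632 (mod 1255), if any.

gcd(1255, 212) = 1  (1255 = 5·212 + 195, 212 = 1·195 + 17, 195 = 11·17 + 8, 17 = 2·8 + 1, 8 = 8·1).
1 divides 632, so solutions exist.
Back-substituting, 212·(148) + 1255·(-25) = 1.
So 212·(148) ≡ 1 (mod 1255); multiply by 632: t ≡ 93536 (mod 1255).
Smallest nonnegative: t = 93536 mod 1255 = 666.

666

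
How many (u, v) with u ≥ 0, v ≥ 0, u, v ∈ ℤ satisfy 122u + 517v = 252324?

gcd(517, 122) = 1.
By Bézout, 122*(89) + 517*(-21) = 1.
One solution: (424, 388).
General: u = 424 + 517t, v = 388 - 122t.
u ≥ 0 ⇒ t ≥ 0; v ≥ 0 ⇒ t ≤ 3. So t ∈ [0, 3]: 4 solutions.

4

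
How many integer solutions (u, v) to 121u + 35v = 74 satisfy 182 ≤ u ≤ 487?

gcd(121, 35) = 1  (121 = 3*35 + 16, 35 = 2*16 + 3, 16 = 5*3 + 1, 3 = 3*1).
Back-substituting, 121*(11) + 35*(-38) = 1.
Scale by 74: particular solution (814, -2812); reduce u mod 35: (9, -29).
General solution: u = 9 + 35t, v = -29 - 121t for integer t.
182 ≤ 9 + 35t ≤ 487 gives t ∈ [5, 13], which is 9 values.

9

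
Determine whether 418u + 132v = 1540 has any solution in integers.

gcd(418, 132):
  418 = 3×132 + 22
  132 = 6×22
so gcd(418, 132) = 22.
22 divides 1540, so integer solutions exist.

yes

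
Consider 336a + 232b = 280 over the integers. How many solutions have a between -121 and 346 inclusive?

gcd(336, 232) = 8  (336 = 1*232 + 104, 232 = 2*104 + 24, 104 = 4*24 + 8, 24 = 3*8).
Back-substituting, 336*(9) + 232*(-13) = 8.
Scale by 35: particular solution (315, -455); reduce a mod 29: (25, -35).
General solution: a = 25 + 29t, b = -35 - 42t for integer t.
-121 ≤ 25 + 29t ≤ 346 gives t ∈ [-5, 11], which is 17 values.

17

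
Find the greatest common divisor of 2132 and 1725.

1

gcd(2132, 1725):
  2132 = 1·1725 + 407
  1725 = 4·407 + 97
  407 = 4·97 + 19
  97 = 5·19 + 2
  19 = 9·2 + 1
  2 = 2·1
so gcd(2132, 1725) = 1.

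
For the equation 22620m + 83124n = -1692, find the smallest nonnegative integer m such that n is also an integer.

1389

gcd(83124, 22620) = 12.
12 divides -1692, so solutions exist.
By Bézout, 22620×(-452) + 83124×(123) = 12.
Scale by -1692/12 = -141: (m₀, n₀) = (63732, -17343).
General solution: m = 63732 + 6927t, n = -17343 - 1885t for integer t.
m ≥ 0: smallest is 63732 mod 6927 = 1389 (at t = -9), with n = -378.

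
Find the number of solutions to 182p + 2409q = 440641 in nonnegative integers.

1

gcd(2409, 182) = 1  (2409 = 13·182 + 43, 182 = 4·43 + 10, 43 = 4·10 + 3, 10 = 3·3 + 1, 3 = 3·1).
Back-substituting, 182·(728) + 2409·(-55) = 1.
Scale by 440641: one solution is (320786648, -24235255). Reduce p mod 2409: (1799, 47).
General: p = 1799 + 2409t, q = 47 - 182t.
p ≥ 0 ⇒ t ≥ 0; q ≥ 0 ⇒ t ≤ 0. So t ∈ [0, 0]: 1 solution.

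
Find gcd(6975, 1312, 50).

1

gcd(6975, 1312) = 1  (6975 = 5·1312 + 415, 1312 = 3·415 + 67, 415 = 6·67 + 13, 67 = 5·13 + 2, 13 = 6·2 + 1, 2 = 2·1).
gcd(1, 50) = 1.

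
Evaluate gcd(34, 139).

1

gcd(139, 34):
  139 = 4×34 + 3
  34 = 11×3 + 1
  3 = 3×1
so gcd(139, 34) = 1.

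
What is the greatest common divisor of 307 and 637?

1

gcd(637, 307):
  637 = 2×307 + 23
  307 = 13×23 + 8
  23 = 2×8 + 7
  8 = 1×7 + 1
  7 = 7×1
so gcd(637, 307) = 1.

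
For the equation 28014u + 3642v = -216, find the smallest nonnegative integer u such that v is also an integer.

gcd(28014, 3642) = 6  (28014 = 7*3642 + 2520, 3642 = 1*2520 + 1122, 2520 = 2*1122 + 276, 1122 = 4*276 + 18, 276 = 15*18 + 6, 18 = 3*6).
6 divides -216, so solutions exist.
Back-substituting, 28014*(198) + 3642*(-1523) = 6.
Scale by -216/6 = -36: (u₀, v₀) = (-7128, 54828).
General solution: u = -7128 + 607t, v = 54828 - 4669t for integer t.
u ≥ 0: smallest is -7128 mod 607 = 156 (at t = 12), with v = -1200.

156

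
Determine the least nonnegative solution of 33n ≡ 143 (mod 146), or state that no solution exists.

53

gcd(146, 33):
  146 = 4*33 + 14
  33 = 2*14 + 5
  14 = 2*5 + 4
  5 = 1*4 + 1
  4 = 4*1
so gcd(146, 33) = 1.
1 divides 143, so solutions exist.
Back-substitute for Bézout coefficients:
  1 = 5 - 1*4
  ... = 33*(31) + 146*(-7)
So 33*(31) ≡ 1 (mod 146); multiply by 143: n ≡ 4433 (mod 146).
Smallest nonnegative: n = 4433 mod 146 = 53.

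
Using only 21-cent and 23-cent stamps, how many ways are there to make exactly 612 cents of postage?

Need nonnegative integers with 21j + 23k = 612.
gcd(21, 23) = 1, and 21·(11) + 23·(-10) = 1.
So (j₀, k₀) = (6732, -6120); general j = 6732 + 23t, k = -6120 - 21t.
j ≥ 0 ⇒ t ≥ -292; k ≥ 0 ⇒ t ≤ -292. That's 1 value of t.

1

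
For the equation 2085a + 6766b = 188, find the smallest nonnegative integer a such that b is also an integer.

gcd(6766, 2085) = 1.
1 divides 188, so solutions exist.
By Bézout, 2085*(-2145) + 6766*(661) = 1.
Scale by 188/1 = 188: (a₀, b₀) = (-403260, 124268).
General solution: a = -403260 + 6766t, b = 124268 - 2085t for integer t.
a ≥ 0: smallest is -403260 mod 6766 = 2700 (at t = 60), with b = -832.

2700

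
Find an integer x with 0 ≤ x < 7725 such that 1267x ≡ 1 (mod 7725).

628

gcd(7725, 1267) = 1  (7725 = 6×1267 + 123, 1267 = 10×123 + 37, 123 = 3×37 + 12, 37 = 3×12 + 1, 12 = 12×1).
Back-substituting, 1267×(628) + 7725×(-103) = 1.
So 1267×628 ≡ 1 (mod 7725), and 628 mod 7725 = 628.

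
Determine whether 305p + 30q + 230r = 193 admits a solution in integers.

gcd(305, 30) = 5.
gcd(5, 230) = 5.
5 does not divide 193 (remainder 3), so no integer solutions.

no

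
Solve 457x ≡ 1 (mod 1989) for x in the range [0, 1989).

1606

gcd(1989, 457):
  1989 = 4·457 + 161
  457 = 2·161 + 135
  161 = 1·135 + 26
  135 = 5·26 + 5
  26 = 5·5 + 1
  5 = 5·1
so gcd(1989, 457) = 1.
Back-substitute for Bézout coefficients:
  1 = 26 - 5·5
  ... = 457·(-383) + 1989·(88)
So 457·-383 ≡ 1 (mod 1989), and -383 mod 1989 = 1606.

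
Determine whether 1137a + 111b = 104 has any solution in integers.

gcd(1137, 111) = 3.
3 does not divide 104 (remainder 2), so no integer solutions.

no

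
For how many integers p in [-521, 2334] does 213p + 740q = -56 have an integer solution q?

4

gcd(740, 213) = 1.
By Bézout, 213·(337) + 740·(-97) = 1.
Particular solution: (368, -106).
General solution: p = 368 + 740t, q = -106 - 213t for integer t.
-521 ≤ 368 + 740t ≤ 2334 gives t ∈ [-1, 2], which is 4 values.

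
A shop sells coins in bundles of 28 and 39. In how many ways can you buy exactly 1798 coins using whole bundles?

1

Need nonnegative integers with 28j + 39k = 1798.
gcd(28, 39) = 1, and 28·(7) + 39·(-5) = 1.
So (j₀, k₀) = (12586, -8990); general j = 12586 + 39t, k = -8990 - 28t.
j ≥ 0 ⇒ t ≥ -322; k ≥ 0 ⇒ t ≤ -322. That's 1 value of t.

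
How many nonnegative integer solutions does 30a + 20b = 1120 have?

19

gcd(30, 20):
  30 = 1·20 + 10
  20 = 2·10
so gcd(30, 20) = 10.
Back-substitute for Bézout coefficients:
  10 = 30 - 1·20
  ... = 30·(1) + 20·(-1)
Scale by 112: one solution is (112, -112). Reduce a mod 2: (0, 56).
General: a = 0 + 2t, b = 56 - 3t.
a ≥ 0 ⇒ t ≥ 0; b ≥ 0 ⇒ t ≤ 18. So t ∈ [0, 18]: 19 solutions.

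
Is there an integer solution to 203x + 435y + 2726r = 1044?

yes

gcd(435, 203) = 29  (435 = 2·203 + 29, 203 = 7·29).
gcd(29, 2726) = 29.
29 divides 1044, so integer solutions exist.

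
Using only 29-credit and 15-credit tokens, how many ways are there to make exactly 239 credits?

1

Need nonnegative integers with 29j + 15k = 239.
gcd(29, 15) = 1, and 29·(-1) + 15·(2) = 1.
So (j₀, k₀) = (-239, 478); general j = -239 + 15t, k = 478 - 29t.
j ≥ 0 ⇒ t ≥ 16; k ≥ 0 ⇒ t ≤ 16. That's 1 value of t.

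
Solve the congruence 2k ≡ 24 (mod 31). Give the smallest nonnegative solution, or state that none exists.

gcd(31, 2) = 1  (31 = 15*2 + 1, 2 = 2*1).
1 divides 24, so solutions exist.
Back-substituting, 2*(-15) + 31*(1) = 1.
So 2*(-15) ≡ 1 (mod 31); multiply by 24: k ≡ -360 (mod 31).
Smallest nonnegative: k = -360 mod 31 = 12.

12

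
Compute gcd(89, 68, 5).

1

gcd(89, 68):
  89 = 1×68 + 21
  68 = 3×21 + 5
  21 = 4×5 + 1
  5 = 5×1
so gcd(89, 68) = 1.
gcd(1, 5) = 1.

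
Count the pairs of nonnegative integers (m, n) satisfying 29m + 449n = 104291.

8

gcd(449, 29) = 1  (449 = 15×29 + 14, 29 = 2×14 + 1, 14 = 14×1).
Back-substituting, 29×(31) + 449×(-2) = 1.
Scale by 104291: one solution is (3233021, -208582). Reduce m mod 449: (221, 218).
General: m = 221 + 449t, n = 218 - 29t.
m ≥ 0 ⇒ t ≥ 0; n ≥ 0 ⇒ t ≤ 7. So t ∈ [0, 7]: 8 solutions.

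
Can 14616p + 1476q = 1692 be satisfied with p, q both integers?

yes

gcd(14616, 1476) = 36  (14616 = 9·1476 + 1332, 1476 = 1·1332 + 144, 1332 = 9·144 + 36, 144 = 4·36).
36 divides 1692, so integer solutions exist.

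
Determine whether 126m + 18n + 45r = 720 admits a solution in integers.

gcd(126, 18):
  126 = 7·18
so gcd(126, 18) = 18.
gcd(18, 45) = 9.
9 divides 720, so integer solutions exist.

yes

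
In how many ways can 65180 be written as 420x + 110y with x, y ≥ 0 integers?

gcd(420, 110):
  420 = 3*110 + 90
  110 = 1*90 + 20
  90 = 4*20 + 10
  20 = 2*10
so gcd(420, 110) = 10.
Back-substitute for Bézout coefficients:
  10 = 90 - 4*20
  ... = 420*(5) + 110*(-19)
Scale by 6518: one solution is (32590, -123842). Reduce x mod 11: (8, 562).
General: x = 8 + 11t, y = 562 - 42t.
x ≥ 0 ⇒ t ≥ 0; y ≥ 0 ⇒ t ≤ 13. So t ∈ [0, 13]: 14 solutions.

14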